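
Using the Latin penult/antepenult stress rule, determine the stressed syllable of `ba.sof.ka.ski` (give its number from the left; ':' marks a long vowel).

2

Classical Latin: stress the penult if heavy (long vowel or closed), else the antepenult.
Weights: 2 sof H, 3 ka L, 4 ski L.
The penult (syllable 3, ka) is light, so stress falls on the antepenult (syllable 2, sof).
Stress on syllable 2: ba.ˈsof.ka.ski.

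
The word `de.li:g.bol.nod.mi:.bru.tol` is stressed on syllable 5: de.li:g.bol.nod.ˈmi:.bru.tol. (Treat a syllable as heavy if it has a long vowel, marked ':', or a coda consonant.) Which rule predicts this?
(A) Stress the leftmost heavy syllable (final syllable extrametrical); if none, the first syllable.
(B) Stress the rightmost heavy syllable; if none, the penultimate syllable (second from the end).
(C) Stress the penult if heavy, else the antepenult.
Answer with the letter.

Rule A → syllable 2 (observed: 5).
Rule B → syllable 7 (observed: 5).
Rule C → syllable 5 ✓.

C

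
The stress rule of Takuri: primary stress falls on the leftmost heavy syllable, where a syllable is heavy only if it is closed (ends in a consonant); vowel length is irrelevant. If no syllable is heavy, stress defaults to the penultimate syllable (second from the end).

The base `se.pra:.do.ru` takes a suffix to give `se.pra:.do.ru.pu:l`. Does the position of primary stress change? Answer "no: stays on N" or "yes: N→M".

yes: 3→5

Base `se.pra:.do.ru` (4 syllables):
  Weights: 1 se L, 2 pra: L, 3 do L, 4 ru L.
  No heavy syllable in the domain; default to the penultimate syllable (second from the end) = syllable 3.
  → primary stress on syllable 3.
Suffixed `se.pra:.do.ru.pu:l` (5 syllables):
  Weights: 1 se L, 2 pra: L, 3 do L, 4 ru L, 5 pu:l H.
  Heavy syllables in the domain: 5. The leftmost is syllable 5 (pu:l).
  → primary stress on syllable 5.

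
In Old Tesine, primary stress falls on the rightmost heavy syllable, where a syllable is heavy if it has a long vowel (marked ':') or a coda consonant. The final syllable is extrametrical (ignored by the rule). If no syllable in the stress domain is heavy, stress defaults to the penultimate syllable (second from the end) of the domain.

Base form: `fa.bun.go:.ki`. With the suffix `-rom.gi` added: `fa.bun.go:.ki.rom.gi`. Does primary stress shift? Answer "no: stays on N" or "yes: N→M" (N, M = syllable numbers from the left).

Base `fa.bun.go:.ki` (4 syllables):
  The final syllable (4, ki) is extrametrical; the stress domain is syllables 1–3.
  Weights: 1 fa L, 2 bun H, 3 go: H.
  Heavy syllables in the domain: 2, 3. The rightmost is syllable 3 (go:).
  → primary stress on syllable 3.
Suffixed `fa.bun.go:.ki.rom.gi` (6 syllables):
  The final syllable (6, gi) is extrametrical; the stress domain is syllables 1–5.
  Weights: 1 fa L, 2 bun H, 3 go: H, 4 ki L, 5 rom H.
  Heavy syllables in the domain: 2, 3, 5. The rightmost is syllable 5 (rom).
  → primary stress on syllable 5.

yes: 3→5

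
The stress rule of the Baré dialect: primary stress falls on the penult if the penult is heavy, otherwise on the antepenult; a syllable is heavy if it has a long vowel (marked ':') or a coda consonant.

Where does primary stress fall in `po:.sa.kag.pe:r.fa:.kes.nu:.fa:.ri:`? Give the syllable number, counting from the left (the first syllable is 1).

Weights: 7 nu: H, 8 fa: H, 9 ri: H.
The penult (syllable 8, fa:) is heavy, so it takes stress.
Primary stress: syllable 8 → po:.sa.kag.pe:r.fa:.kes.nu:.ˈfa:.ri:.

8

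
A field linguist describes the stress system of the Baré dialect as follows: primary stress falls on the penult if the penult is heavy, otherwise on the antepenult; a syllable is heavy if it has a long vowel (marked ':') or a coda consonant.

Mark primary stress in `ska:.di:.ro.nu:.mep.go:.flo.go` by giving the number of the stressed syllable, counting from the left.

6

Weights: 6 go: H, 7 flo L, 8 go L.
The penult (syllable 7, flo) is light, so stress falls on the antepenult (syllable 6, go:).
Primary stress: syllable 6 → ska:.di:.ro.nu:.mep.ˈgo:.flo.go.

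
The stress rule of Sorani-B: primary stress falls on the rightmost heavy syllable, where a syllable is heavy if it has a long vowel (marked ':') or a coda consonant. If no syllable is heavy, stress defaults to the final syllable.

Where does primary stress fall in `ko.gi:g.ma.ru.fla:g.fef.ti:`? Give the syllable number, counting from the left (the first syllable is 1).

Weights: 1 ko L, 2 gi:g H, 3 ma L, 4 ru L, 5 fla:g H, 6 fef H, 7 ti: H.
Heavy syllables in the domain: 2, 5, 6, 7. The rightmost is syllable 7 (ti:).
Primary stress: syllable 7 → ko.gi:g.ma.ru.fla:g.fef.ˈti:.

7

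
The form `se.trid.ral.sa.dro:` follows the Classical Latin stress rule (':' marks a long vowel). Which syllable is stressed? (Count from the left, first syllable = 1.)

3

Classical Latin: stress the penult if heavy (long vowel or closed), else the antepenult.
Weights: 3 ral H, 4 sa L, 5 dro: H.
The penult (syllable 4, sa) is light, so stress falls on the antepenult (syllable 3, ral).
Stress on syllable 3: se.trid.ˈral.sa.dro:.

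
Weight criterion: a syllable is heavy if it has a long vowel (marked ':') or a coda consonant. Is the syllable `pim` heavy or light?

heavy

`pim`: short vowel, closed (coda /m/). Closed → heavy.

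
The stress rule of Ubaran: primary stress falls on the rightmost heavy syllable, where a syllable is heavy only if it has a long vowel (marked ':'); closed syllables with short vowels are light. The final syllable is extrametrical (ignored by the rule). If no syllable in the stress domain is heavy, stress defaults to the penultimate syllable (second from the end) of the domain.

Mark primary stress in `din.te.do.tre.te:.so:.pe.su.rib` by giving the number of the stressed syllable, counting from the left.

The final syllable (9, rib) is extrametrical; the stress domain is syllables 1–8.
Weights: 1 din L, 2 te L, 3 do L, 4 tre L, 5 te: H, 6 so: H, 7 pe L, 8 su L.
Heavy syllables in the domain: 5, 6. The rightmost is syllable 6 (so:).
Primary stress: syllable 6 → din.te.do.tre.te:.ˈso:.pe.su.rib.

6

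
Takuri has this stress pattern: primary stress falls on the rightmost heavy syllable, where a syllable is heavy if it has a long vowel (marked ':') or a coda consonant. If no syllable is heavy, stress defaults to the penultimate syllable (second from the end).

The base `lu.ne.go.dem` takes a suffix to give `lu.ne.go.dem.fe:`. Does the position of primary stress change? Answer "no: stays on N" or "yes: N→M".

yes: 4→5

Base `lu.ne.go.dem` (4 syllables):
  Weights: 1 lu L, 2 ne L, 3 go L, 4 dem H.
  Heavy syllables in the domain: 4. The rightmost is syllable 4 (dem).
  → primary stress on syllable 4.
Suffixed `lu.ne.go.dem.fe:` (5 syllables):
  Weights: 1 lu L, 2 ne L, 3 go L, 4 dem H, 5 fe: H.
  Heavy syllables in the domain: 4, 5. The rightmost is syllable 5 (fe:).
  → primary stress on syllable 5.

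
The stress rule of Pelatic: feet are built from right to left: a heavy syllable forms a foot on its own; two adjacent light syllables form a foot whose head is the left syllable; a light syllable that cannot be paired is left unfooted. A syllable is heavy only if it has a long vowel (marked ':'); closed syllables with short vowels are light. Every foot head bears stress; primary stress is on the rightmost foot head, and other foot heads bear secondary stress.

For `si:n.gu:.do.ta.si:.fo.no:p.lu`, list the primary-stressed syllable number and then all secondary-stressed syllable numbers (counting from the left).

Weights: 1 si:n H, 2 gu: H, 3 do L, 4 ta L, 5 si: H, 6 fo L, 7 no:p H, 8 lu L.
Parse right to left (heavy = foot alone; LL = one foot; stranded L unfooted): (ˈsi:n) (ˈgu:) (ˈdo.ta) (ˈsi:) fo (ˈno:p) lu.
Foot heads: 1, 2, 3, 5, 7.
Primary stress on the rightmost head = syllable 7.
Secondary stress on 1, 2, 3, 5: ˌsi:n.ˌgu:.ˌdo.ta.ˌsi:.fo.ˈno:p.lu.

primary 7, secondary 1, 2, 3, 5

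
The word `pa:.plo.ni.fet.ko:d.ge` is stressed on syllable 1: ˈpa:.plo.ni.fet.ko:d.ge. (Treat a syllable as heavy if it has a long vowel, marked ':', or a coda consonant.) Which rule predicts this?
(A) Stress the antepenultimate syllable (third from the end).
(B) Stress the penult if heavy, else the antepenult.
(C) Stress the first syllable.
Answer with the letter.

Rule A → syllable 4 (observed: 1).
Rule B → syllable 5 (observed: 1).
Rule C → syllable 1 ✓.

C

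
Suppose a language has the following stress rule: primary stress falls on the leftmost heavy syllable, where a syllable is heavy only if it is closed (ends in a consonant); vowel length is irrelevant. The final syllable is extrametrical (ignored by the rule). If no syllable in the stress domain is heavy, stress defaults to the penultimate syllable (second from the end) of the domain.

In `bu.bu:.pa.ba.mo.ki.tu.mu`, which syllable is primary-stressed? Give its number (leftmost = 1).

The final syllable (8, mu) is extrametrical; the stress domain is syllables 1–7.
Weights: 1 bu L, 2 bu: L, 3 pa L, 4 ba L, 5 mo L, 6 ki L, 7 tu L.
No heavy syllable in the domain; default to the penultimate syllable (second from the end) of the domain = syllable 6.
Primary stress: syllable 6 → bu.bu:.pa.ba.mo.ˈki.tu.mu.

6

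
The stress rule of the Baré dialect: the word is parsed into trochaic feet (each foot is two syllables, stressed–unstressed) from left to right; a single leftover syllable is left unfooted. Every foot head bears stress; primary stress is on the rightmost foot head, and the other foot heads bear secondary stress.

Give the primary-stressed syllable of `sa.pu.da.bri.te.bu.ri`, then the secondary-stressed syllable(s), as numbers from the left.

primary 5, secondary 1, 3

Parse left to right into trochaic (ˈσσ) feet: (ˈsa.pu) (ˈda.bri) (ˈte.bu) ri. Syllable 7 is left unfooted.
Foot heads (stressed positions): 1, 3, 5.
End Rule Rightmost: primary stress on the rightmost head = syllable 5.
Secondary stress on 1, 3: ˌsa.pu.ˌda.bri.ˈte.bu.ri.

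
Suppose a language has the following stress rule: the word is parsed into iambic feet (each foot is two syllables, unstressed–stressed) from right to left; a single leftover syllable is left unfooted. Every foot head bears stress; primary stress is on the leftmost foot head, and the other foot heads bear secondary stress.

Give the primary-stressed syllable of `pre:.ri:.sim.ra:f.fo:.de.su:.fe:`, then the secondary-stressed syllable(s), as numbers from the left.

primary 2, secondary 4, 6, 8

Parse right to left into iambic (σˈσ) feet: (pre:.ˈri:) (sim.ˈra:f) (fo:.ˈde) (su:.ˈfe:).
Foot heads (stressed positions): 2, 4, 6, 8.
End Rule Leftmost: primary stress on the leftmost head = syllable 2.
Secondary stress on 4, 6, 8: pre:.ˈri:.sim.ˌra:f.fo:.ˌde.su:.ˌfe:.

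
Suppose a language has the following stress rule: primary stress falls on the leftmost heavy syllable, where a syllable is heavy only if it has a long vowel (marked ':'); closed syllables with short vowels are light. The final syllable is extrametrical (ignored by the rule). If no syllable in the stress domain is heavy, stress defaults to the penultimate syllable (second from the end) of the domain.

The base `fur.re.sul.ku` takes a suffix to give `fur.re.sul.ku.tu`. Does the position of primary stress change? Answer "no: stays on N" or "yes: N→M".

yes: 2→3

Base `fur.re.sul.ku` (4 syllables):
  The final syllable (4, ku) is extrametrical; the stress domain is syllables 1–3.
  Weights: 1 fur L, 2 re L, 3 sul L.
  No heavy syllable in the domain; default to the penultimate syllable (second from the end) of the domain = syllable 2.
  → primary stress on syllable 2.
Suffixed `fur.re.sul.ku.tu` (5 syllables):
  The final syllable (5, tu) is extrametrical; the stress domain is syllables 1–4.
  Weights: 1 fur L, 2 re L, 3 sul L, 4 ku L.
  No heavy syllable in the domain; default to the penultimate syllable (second from the end) of the domain = syllable 3.
  → primary stress on syllable 3.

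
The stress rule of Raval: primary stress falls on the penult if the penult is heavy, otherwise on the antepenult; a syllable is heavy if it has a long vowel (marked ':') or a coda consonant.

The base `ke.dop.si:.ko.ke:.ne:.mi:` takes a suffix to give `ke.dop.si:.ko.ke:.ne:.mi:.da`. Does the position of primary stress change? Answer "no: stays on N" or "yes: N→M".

yes: 6→7

Base `ke.dop.si:.ko.ke:.ne:.mi:` (7 syllables):
  Weights: 5 ke: H, 6 ne: H, 7 mi: H.
  The penult (syllable 6, ne:) is heavy, so it takes stress.
  → primary stress on syllable 6.
Suffixed `ke.dop.si:.ko.ke:.ne:.mi:.da` (8 syllables):
  Weights: 6 ne: H, 7 mi: H, 8 da L.
  The penult (syllable 7, mi:) is heavy, so it takes stress.
  → primary stress on syllable 7.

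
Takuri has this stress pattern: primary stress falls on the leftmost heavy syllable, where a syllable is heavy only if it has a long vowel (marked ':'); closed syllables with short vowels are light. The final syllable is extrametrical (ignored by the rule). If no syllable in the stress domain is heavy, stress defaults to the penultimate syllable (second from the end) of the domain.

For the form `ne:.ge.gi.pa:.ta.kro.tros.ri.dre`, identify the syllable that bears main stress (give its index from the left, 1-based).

1

The final syllable (9, dre) is extrametrical; the stress domain is syllables 1–8.
Weights: 1 ne: H, 2 ge L, 3 gi L, 4 pa: H, 5 ta L, 6 kro L, 7 tros L, 8 ri L.
Heavy syllables in the domain: 1, 4. The leftmost is syllable 1 (ne:).
Primary stress: syllable 1 → ˈne:.ge.gi.pa:.ta.kro.tros.ri.dre.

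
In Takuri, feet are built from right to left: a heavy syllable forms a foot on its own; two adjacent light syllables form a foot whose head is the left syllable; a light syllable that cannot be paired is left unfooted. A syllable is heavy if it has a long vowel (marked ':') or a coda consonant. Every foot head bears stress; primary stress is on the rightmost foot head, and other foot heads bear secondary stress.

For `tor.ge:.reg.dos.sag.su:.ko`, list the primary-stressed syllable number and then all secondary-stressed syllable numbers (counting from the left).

primary 6, secondary 1, 2, 3, 4, 5

Weights: 1 tor H, 2 ge: H, 3 reg H, 4 dos H, 5 sag H, 6 su: H, 7 ko L.
Parse right to left (heavy = foot alone; LL = one foot; stranded L unfooted): (ˈtor) (ˈge:) (ˈreg) (ˈdos) (ˈsag) (ˈsu:) ko.
Foot heads: 1, 2, 3, 4, 5, 6.
Primary stress on the rightmost head = syllable 6.
Secondary stress on 1, 2, 3, 4, 5: ˌtor.ˌge:.ˌreg.ˌdos.ˌsag.ˈsu:.ko.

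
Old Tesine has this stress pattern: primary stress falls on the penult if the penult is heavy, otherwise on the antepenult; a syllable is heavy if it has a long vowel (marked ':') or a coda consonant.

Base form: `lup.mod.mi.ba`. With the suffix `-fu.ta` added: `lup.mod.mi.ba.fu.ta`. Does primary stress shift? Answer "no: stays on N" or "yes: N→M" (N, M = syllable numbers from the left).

yes: 2→4

Base `lup.mod.mi.ba` (4 syllables):
  Weights: 2 mod H, 3 mi L, 4 ba L.
  The penult (syllable 3, mi) is light, so stress falls on the antepenult (syllable 2, mod).
  → primary stress on syllable 2.
Suffixed `lup.mod.mi.ba.fu.ta` (6 syllables):
  Weights: 4 ba L, 5 fu L, 6 ta L.
  The penult (syllable 5, fu) is light, so stress falls on the antepenult (syllable 4, ba).
  → primary stress on syllable 4.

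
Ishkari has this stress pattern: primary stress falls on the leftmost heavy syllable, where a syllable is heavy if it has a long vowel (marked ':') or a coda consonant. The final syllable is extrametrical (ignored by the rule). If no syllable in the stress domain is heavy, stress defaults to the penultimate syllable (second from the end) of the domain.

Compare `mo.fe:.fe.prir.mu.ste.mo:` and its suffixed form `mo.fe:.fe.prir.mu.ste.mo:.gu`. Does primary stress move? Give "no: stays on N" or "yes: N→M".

no: stays on 2

Base `mo.fe:.fe.prir.mu.ste.mo:` (7 syllables):
  The final syllable (7, mo:) is extrametrical; the stress domain is syllables 1–6.
  Weights: 1 mo L, 2 fe: H, 3 fe L, 4 prir H, 5 mu L, 6 ste L.
  Heavy syllables in the domain: 2, 4. The leftmost is syllable 2 (fe:).
  → primary stress on syllable 2.
Suffixed `mo.fe:.fe.prir.mu.ste.mo:.gu` (8 syllables):
  The final syllable (8, gu) is extrametrical; the stress domain is syllables 1–7.
  Weights: 1 mo L, 2 fe: H, 3 fe L, 4 prir H, 5 mu L, 6 ste L, 7 mo: H.
  Heavy syllables in the domain: 2, 4, 7. The leftmost is syllable 2 (fe:).
  → primary stress on syllable 2.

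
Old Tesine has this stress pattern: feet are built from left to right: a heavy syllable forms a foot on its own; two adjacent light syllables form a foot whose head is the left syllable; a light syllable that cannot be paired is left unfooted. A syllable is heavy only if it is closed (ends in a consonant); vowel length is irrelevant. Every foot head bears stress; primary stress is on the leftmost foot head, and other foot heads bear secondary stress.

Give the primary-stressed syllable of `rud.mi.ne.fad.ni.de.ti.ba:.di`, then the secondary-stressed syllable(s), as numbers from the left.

Weights: 1 rud H, 2 mi L, 3 ne L, 4 fad H, 5 ni L, 6 de L, 7 ti L, 8 ba: L, 9 di L.
Parse left to right (heavy = foot alone; LL = one foot; stranded L unfooted): (ˈrud) (ˈmi.ne) (ˈfad) (ˈni.de) (ˈti.ba:) di.
Foot heads: 1, 2, 4, 5, 7.
Primary stress on the leftmost head = syllable 1.
Secondary stress on 2, 4, 5, 7: ˈrud.ˌmi.ne.ˌfad.ˌni.de.ˌti.ba:.di.

primary 1, secondary 2, 4, 5, 7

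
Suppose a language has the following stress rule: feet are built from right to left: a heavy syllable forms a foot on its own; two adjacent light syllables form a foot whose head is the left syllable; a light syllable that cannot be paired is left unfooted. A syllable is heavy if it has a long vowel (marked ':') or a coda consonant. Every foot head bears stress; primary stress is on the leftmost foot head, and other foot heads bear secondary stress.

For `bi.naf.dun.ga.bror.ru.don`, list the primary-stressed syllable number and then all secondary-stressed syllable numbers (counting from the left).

primary 2, secondary 3, 5, 7

Weights: 1 bi L, 2 naf H, 3 dun H, 4 ga L, 5 bror H, 6 ru L, 7 don H.
Parse right to left (heavy = foot alone; LL = one foot; stranded L unfooted): bi (ˈnaf) (ˈdun) ga (ˈbror) ru (ˈdon).
Foot heads: 2, 3, 5, 7.
Primary stress on the leftmost head = syllable 2.
Secondary stress on 3, 5, 7: bi.ˈnaf.ˌdun.ga.ˌbror.ru.ˌdon.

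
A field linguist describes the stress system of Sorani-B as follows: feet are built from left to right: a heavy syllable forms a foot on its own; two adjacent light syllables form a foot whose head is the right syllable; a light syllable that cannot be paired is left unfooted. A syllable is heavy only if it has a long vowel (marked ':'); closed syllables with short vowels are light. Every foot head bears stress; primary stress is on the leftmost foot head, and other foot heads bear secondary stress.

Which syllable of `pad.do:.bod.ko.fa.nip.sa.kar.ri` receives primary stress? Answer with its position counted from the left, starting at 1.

Weights: 1 pad L, 2 do: H, 3 bod L, 4 ko L, 5 fa L, 6 nip L, 7 sa L, 8 kar L, 9 ri L.
Parse left to right (heavy = foot alone; LL = one foot; stranded L unfooted): pad (ˈdo:) (bod.ˈko) (fa.ˈnip) (sa.ˈkar) ri.
Foot heads: 2, 4, 6, 8.
Primary stress on the leftmost head = syllable 2.
Primary stress: syllable 2 → pad.ˈdo:.bod.ko.fa.nip.sa.kar.ri.

2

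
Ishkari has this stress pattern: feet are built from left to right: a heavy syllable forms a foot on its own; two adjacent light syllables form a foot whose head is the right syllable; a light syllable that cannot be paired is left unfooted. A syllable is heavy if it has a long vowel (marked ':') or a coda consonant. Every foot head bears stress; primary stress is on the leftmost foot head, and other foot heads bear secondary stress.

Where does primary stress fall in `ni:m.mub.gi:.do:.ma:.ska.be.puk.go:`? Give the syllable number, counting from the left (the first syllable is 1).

1

Weights: 1 ni:m H, 2 mub H, 3 gi: H, 4 do: H, 5 ma: H, 6 ska L, 7 be L, 8 puk H, 9 go: H.
Parse left to right (heavy = foot alone; LL = one foot; stranded L unfooted): (ˈni:m) (ˈmub) (ˈgi:) (ˈdo:) (ˈma:) (ska.ˈbe) (ˈpuk) (ˈgo:).
Foot heads: 1, 2, 3, 4, 5, 7, 8, 9.
Primary stress on the leftmost head = syllable 1.
Primary stress: syllable 1 → ˈni:m.mub.gi:.do:.ma:.ska.be.puk.go:.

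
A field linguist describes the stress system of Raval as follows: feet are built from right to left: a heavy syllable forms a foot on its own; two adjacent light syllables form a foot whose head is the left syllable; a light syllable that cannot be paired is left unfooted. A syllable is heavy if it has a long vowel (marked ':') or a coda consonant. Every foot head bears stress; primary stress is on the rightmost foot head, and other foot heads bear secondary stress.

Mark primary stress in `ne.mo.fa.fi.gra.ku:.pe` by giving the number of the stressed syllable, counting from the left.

6

Weights: 1 ne L, 2 mo L, 3 fa L, 4 fi L, 5 gra L, 6 ku: H, 7 pe L.
Parse right to left (heavy = foot alone; LL = one foot; stranded L unfooted): ne (ˈmo.fa) (ˈfi.gra) (ˈku:) pe.
Foot heads: 2, 4, 6.
Primary stress on the rightmost head = syllable 6.
Primary stress: syllable 6 → ne.mo.fa.fi.gra.ˈku:.pe.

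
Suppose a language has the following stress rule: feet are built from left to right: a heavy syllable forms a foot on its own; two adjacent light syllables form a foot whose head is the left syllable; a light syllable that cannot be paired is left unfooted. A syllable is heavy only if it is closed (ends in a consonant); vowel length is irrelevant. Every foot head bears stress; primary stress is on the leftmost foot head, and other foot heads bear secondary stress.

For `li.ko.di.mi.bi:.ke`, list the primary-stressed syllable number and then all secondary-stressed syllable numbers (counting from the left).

Weights: 1 li L, 2 ko L, 3 di L, 4 mi L, 5 bi: L, 6 ke L.
Parse left to right (heavy = foot alone; LL = one foot; stranded L unfooted): (ˈli.ko) (ˈdi.mi) (ˈbi:.ke).
Foot heads: 1, 3, 5.
Primary stress on the leftmost head = syllable 1.
Secondary stress on 3, 5: ˈli.ko.ˌdi.mi.ˌbi:.ke.

primary 1, secondary 3, 5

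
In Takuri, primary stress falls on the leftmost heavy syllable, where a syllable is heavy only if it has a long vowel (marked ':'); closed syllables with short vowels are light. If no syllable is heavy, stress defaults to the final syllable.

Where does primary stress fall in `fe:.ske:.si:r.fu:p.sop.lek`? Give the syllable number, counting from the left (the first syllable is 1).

Weights: 1 fe: H, 2 ske: H, 3 si:r H, 4 fu:p H, 5 sop L, 6 lek L.
Heavy syllables in the domain: 1, 2, 3, 4. The leftmost is syllable 1 (fe:).
Primary stress: syllable 1 → ˈfe:.ske:.si:r.fu:p.sop.lek.

1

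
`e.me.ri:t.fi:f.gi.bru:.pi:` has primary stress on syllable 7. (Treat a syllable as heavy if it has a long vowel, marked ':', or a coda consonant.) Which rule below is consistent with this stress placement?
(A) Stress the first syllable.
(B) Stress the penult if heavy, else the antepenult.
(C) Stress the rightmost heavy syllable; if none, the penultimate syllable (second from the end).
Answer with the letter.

C

Rule A → syllable 1 (observed: 7).
Rule B → syllable 6 (observed: 7).
Rule C → syllable 7 ✓.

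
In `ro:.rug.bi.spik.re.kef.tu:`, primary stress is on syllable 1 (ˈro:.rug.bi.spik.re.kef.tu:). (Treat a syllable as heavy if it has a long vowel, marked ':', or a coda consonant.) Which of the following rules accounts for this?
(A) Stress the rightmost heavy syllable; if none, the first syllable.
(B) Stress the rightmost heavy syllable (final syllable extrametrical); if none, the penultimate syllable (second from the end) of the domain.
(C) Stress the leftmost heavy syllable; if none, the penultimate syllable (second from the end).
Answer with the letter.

Rule A → syllable 7 (observed: 1).
Rule B → syllable 6 (observed: 1).
Rule C → syllable 1 ✓.

C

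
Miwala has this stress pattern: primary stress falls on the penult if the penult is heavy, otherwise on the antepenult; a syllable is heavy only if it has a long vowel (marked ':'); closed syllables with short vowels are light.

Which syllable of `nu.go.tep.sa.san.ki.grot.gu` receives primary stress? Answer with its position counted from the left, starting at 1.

6

Weights: 6 ki L, 7 grot L, 8 gu L.
The penult (syllable 7, grot) is light, so stress falls on the antepenult (syllable 6, ki).
Primary stress: syllable 6 → nu.go.tep.sa.san.ˈki.grot.gu.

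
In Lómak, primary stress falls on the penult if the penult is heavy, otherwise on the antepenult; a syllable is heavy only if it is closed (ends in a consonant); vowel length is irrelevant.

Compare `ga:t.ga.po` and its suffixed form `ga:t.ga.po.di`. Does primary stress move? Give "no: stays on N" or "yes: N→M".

Base `ga:t.ga.po` (3 syllables):
  Weights: 1 ga:t H, 2 ga L, 3 po L.
  The penult (syllable 2, ga) is light, so stress falls on the antepenult (syllable 1, ga:t).
  → primary stress on syllable 1.
Suffixed `ga:t.ga.po.di` (4 syllables):
  Weights: 2 ga L, 3 po L, 4 di L.
  The penult (syllable 3, po) is light, so stress falls on the antepenult (syllable 2, ga).
  → primary stress on syllable 2.

yes: 1→2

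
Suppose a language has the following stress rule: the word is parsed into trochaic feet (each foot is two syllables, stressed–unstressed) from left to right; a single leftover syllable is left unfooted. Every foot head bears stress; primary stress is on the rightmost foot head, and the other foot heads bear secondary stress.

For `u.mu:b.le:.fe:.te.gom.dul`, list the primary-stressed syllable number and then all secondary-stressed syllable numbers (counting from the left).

primary 5, secondary 1, 3

Parse left to right into trochaic (ˈσσ) feet: (ˈu.mu:b) (ˈle:.fe:) (ˈte.gom) dul. Syllable 7 is left unfooted.
Foot heads (stressed positions): 1, 3, 5.
End Rule Rightmost: primary stress on the rightmost head = syllable 5.
Secondary stress on 1, 3: ˌu.mu:b.ˌle:.fe:.ˈte.gom.dul.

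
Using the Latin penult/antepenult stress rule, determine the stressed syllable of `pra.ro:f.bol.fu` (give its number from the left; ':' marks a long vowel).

3

Classical Latin: stress the penult if heavy (long vowel or closed), else the antepenult.
Weights: 2 ro:f H, 3 bol H, 4 fu L.
The penult (syllable 3, bol) is heavy, so it takes stress.
Stress on syllable 3: pra.ro:f.ˈbol.fu.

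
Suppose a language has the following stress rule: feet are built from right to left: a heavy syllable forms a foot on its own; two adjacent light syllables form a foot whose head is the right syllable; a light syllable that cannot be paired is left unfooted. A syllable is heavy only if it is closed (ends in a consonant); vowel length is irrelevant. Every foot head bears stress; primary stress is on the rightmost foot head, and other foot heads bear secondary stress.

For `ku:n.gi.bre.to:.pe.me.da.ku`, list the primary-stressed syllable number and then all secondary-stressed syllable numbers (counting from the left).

Weights: 1 ku:n H, 2 gi L, 3 bre L, 4 to: L, 5 pe L, 6 me L, 7 da L, 8 ku L.
Parse right to left (heavy = foot alone; LL = one foot; stranded L unfooted): (ˈku:n) gi (bre.ˈto:) (pe.ˈme) (da.ˈku).
Foot heads: 1, 4, 6, 8.
Primary stress on the rightmost head = syllable 8.
Secondary stress on 1, 4, 6: ˌku:n.gi.bre.ˌto:.pe.ˌme.da.ˈku.

primary 8, secondary 1, 4, 6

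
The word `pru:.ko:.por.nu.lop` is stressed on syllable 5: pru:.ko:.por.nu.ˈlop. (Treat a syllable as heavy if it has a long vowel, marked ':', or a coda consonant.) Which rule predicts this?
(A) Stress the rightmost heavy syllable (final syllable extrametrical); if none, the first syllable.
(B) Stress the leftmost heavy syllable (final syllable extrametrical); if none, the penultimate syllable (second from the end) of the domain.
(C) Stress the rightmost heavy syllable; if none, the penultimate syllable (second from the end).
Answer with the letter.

Rule A → syllable 3 (observed: 5).
Rule B → syllable 1 (observed: 5).
Rule C → syllable 5 ✓.

C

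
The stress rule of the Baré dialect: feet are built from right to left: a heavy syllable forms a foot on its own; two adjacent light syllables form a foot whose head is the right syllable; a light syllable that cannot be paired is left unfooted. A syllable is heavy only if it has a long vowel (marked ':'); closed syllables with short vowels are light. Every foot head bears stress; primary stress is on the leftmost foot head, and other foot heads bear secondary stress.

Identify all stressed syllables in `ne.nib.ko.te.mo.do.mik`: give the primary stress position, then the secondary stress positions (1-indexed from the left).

Weights: 1 ne L, 2 nib L, 3 ko L, 4 te L, 5 mo L, 6 do L, 7 mik L.
Parse right to left (heavy = foot alone; LL = one foot; stranded L unfooted): ne (nib.ˈko) (te.ˈmo) (do.ˈmik).
Foot heads: 3, 5, 7.
Primary stress on the leftmost head = syllable 3.
Secondary stress on 5, 7: ne.nib.ˈko.te.ˌmo.do.ˌmik.

primary 3, secondary 5, 7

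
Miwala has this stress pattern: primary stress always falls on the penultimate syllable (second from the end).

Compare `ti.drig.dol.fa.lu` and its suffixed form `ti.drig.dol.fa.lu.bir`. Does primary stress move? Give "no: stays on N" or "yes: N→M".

Base `ti.drig.dol.fa.lu` (5 syllables):
  The word has 5 syllables; the penultimate syllable (second from the end) is syllable 4 (fa).
  → primary stress on syllable 4.
Suffixed `ti.drig.dol.fa.lu.bir` (6 syllables):
  The word has 6 syllables; the penultimate syllable (second from the end) is syllable 5 (lu).
  → primary stress on syllable 5.

yes: 4→5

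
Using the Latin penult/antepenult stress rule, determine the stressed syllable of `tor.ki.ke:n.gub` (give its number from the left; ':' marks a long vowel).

3

Classical Latin: stress the penult if heavy (long vowel or closed), else the antepenult.
Weights: 2 ki L, 3 ke:n H, 4 gub H.
The penult (syllable 3, ke:n) is heavy, so it takes stress.
Stress on syllable 3: tor.ki.ˈke:n.gub.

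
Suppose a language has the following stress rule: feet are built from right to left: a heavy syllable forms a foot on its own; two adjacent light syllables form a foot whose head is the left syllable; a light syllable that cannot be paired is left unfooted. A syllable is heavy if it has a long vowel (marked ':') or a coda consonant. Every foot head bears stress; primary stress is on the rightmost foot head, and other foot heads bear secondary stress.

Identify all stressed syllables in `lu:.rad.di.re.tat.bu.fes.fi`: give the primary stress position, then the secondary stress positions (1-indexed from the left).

Weights: 1 lu: H, 2 rad H, 3 di L, 4 re L, 5 tat H, 6 bu L, 7 fes H, 8 fi L.
Parse right to left (heavy = foot alone; LL = one foot; stranded L unfooted): (ˈlu:) (ˈrad) (ˈdi.re) (ˈtat) bu (ˈfes) fi.
Foot heads: 1, 2, 3, 5, 7.
Primary stress on the rightmost head = syllable 7.
Secondary stress on 1, 2, 3, 5: ˌlu:.ˌrad.ˌdi.re.ˌtat.bu.ˈfes.fi.

primary 7, secondary 1, 2, 3, 5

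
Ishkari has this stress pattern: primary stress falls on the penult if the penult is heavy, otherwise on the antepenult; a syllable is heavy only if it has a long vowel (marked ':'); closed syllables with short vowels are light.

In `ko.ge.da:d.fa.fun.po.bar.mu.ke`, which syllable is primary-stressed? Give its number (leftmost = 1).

Weights: 7 bar L, 8 mu L, 9 ke L.
The penult (syllable 8, mu) is light, so stress falls on the antepenult (syllable 7, bar).
Primary stress: syllable 7 → ko.ge.da:d.fa.fun.po.ˈbar.mu.ke.

7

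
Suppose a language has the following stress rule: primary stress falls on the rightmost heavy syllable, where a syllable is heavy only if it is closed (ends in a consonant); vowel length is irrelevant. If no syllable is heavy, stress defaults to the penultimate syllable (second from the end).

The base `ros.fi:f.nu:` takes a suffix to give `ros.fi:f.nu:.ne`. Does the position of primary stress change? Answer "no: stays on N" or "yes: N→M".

no: stays on 2

Base `ros.fi:f.nu:` (3 syllables):
  Weights: 1 ros H, 2 fi:f H, 3 nu: L.
  Heavy syllables in the domain: 1, 2. The rightmost is syllable 2 (fi:f).
  → primary stress on syllable 2.
Suffixed `ros.fi:f.nu:.ne` (4 syllables):
  Weights: 1 ros H, 2 fi:f H, 3 nu: L, 4 ne L.
  Heavy syllables in the domain: 1, 2. The rightmost is syllable 2 (fi:f).
  → primary stress on syllable 2.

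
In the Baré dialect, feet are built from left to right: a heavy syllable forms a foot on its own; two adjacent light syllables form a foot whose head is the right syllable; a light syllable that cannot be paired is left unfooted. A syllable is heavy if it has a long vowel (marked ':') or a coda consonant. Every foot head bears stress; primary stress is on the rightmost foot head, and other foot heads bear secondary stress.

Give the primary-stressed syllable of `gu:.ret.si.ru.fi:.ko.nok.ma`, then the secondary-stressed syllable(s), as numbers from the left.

Weights: 1 gu: H, 2 ret H, 3 si L, 4 ru L, 5 fi: H, 6 ko L, 7 nok H, 8 ma L.
Parse left to right (heavy = foot alone; LL = one foot; stranded L unfooted): (ˈgu:) (ˈret) (si.ˈru) (ˈfi:) ko (ˈnok) ma.
Foot heads: 1, 2, 4, 5, 7.
Primary stress on the rightmost head = syllable 7.
Secondary stress on 1, 2, 4, 5: ˌgu:.ˌret.si.ˌru.ˌfi:.ko.ˈnok.ma.

primary 7, secondary 1, 2, 4, 5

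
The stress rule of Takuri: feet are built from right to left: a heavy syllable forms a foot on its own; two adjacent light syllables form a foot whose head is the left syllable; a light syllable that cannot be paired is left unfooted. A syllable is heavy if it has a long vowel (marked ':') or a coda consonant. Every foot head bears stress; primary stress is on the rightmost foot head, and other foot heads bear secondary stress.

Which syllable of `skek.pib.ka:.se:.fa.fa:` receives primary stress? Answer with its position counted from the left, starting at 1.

Weights: 1 skek H, 2 pib H, 3 ka: H, 4 se: H, 5 fa L, 6 fa: H.
Parse right to left (heavy = foot alone; LL = one foot; stranded L unfooted): (ˈskek) (ˈpib) (ˈka:) (ˈse:) fa (ˈfa:).
Foot heads: 1, 2, 3, 4, 6.
Primary stress on the rightmost head = syllable 6.
Primary stress: syllable 6 → skek.pib.ka:.se:.fa.ˈfa:.

6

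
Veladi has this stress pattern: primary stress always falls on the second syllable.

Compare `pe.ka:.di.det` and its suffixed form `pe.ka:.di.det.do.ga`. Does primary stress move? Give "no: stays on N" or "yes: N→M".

Base `pe.ka:.di.det` (4 syllables):
  The word has 4 syllables; the second syllable is syllable 2 (ka:).
  → primary stress on syllable 2.
Suffixed `pe.ka:.di.det.do.ga` (6 syllables):
  The word has 6 syllables; the second syllable is syllable 2 (ka:).
  → primary stress on syllable 2.

no: stays on 2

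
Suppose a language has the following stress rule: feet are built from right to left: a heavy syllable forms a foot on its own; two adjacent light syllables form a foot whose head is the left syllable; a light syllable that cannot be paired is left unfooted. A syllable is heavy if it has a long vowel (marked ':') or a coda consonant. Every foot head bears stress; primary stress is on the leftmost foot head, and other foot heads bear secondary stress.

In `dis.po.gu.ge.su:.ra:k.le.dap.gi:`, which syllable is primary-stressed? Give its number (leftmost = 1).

Weights: 1 dis H, 2 po L, 3 gu L, 4 ge L, 5 su: H, 6 ra:k H, 7 le L, 8 dap H, 9 gi: H.
Parse right to left (heavy = foot alone; LL = one foot; stranded L unfooted): (ˈdis) po (ˈgu.ge) (ˈsu:) (ˈra:k) le (ˈdap) (ˈgi:).
Foot heads: 1, 3, 5, 6, 8, 9.
Primary stress on the leftmost head = syllable 1.
Primary stress: syllable 1 → ˈdis.po.gu.ge.su:.ra:k.le.dap.gi:.

1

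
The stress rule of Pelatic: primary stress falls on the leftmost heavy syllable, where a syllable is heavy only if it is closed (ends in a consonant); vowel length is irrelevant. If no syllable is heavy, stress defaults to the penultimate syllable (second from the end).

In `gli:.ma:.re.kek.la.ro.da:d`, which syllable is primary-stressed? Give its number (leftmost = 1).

4

Weights: 1 gli: L, 2 ma: L, 3 re L, 4 kek H, 5 la L, 6 ro L, 7 da:d H.
Heavy syllables in the domain: 4, 7. The leftmost is syllable 4 (kek).
Primary stress: syllable 4 → gli:.ma:.re.ˈkek.la.ro.da:d.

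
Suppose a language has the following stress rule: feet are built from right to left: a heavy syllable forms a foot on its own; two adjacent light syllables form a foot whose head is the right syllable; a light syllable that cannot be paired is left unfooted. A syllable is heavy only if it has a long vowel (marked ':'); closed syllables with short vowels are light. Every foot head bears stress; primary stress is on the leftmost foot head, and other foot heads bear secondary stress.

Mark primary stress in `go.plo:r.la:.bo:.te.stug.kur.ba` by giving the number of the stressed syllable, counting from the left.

Weights: 1 go L, 2 plo:r H, 3 la: H, 4 bo: H, 5 te L, 6 stug L, 7 kur L, 8 ba L.
Parse right to left (heavy = foot alone; LL = one foot; stranded L unfooted): go (ˈplo:r) (ˈla:) (ˈbo:) (te.ˈstug) (kur.ˈba).
Foot heads: 2, 3, 4, 6, 8.
Primary stress on the leftmost head = syllable 2.
Primary stress: syllable 2 → go.ˈplo:r.la:.bo:.te.stug.kur.ba.

2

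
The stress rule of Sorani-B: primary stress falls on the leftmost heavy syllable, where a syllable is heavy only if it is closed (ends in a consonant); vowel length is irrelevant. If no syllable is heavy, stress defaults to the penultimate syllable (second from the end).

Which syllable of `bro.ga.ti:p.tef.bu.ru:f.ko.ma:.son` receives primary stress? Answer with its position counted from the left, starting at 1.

3

Weights: 1 bro L, 2 ga L, 3 ti:p H, 4 tef H, 5 bu L, 6 ru:f H, 7 ko L, 8 ma: L, 9 son H.
Heavy syllables in the domain: 3, 4, 6, 9. The leftmost is syllable 3 (ti:p).
Primary stress: syllable 3 → bro.ga.ˈti:p.tef.bu.ru:f.ko.ma:.son.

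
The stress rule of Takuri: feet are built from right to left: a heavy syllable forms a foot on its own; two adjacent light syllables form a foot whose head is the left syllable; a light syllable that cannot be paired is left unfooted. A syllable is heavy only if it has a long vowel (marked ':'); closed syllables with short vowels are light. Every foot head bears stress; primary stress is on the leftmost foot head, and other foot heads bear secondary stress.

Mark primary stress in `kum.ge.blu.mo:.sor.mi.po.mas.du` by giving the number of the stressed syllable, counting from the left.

Weights: 1 kum L, 2 ge L, 3 blu L, 4 mo: H, 5 sor L, 6 mi L, 7 po L, 8 mas L, 9 du L.
Parse right to left (heavy = foot alone; LL = one foot; stranded L unfooted): kum (ˈge.blu) (ˈmo:) sor (ˈmi.po) (ˈmas.du).
Foot heads: 2, 4, 6, 8.
Primary stress on the leftmost head = syllable 2.
Primary stress: syllable 2 → kum.ˈge.blu.mo:.sor.mi.po.mas.du.

2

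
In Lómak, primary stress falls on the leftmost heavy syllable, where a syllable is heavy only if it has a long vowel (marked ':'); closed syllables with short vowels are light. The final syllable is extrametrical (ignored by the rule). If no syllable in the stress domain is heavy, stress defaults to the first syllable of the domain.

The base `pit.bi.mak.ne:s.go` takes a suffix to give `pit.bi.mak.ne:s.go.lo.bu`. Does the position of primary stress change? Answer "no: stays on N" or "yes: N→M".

no: stays on 4

Base `pit.bi.mak.ne:s.go` (5 syllables):
  The final syllable (5, go) is extrametrical; the stress domain is syllables 1–4.
  Weights: 1 pit L, 2 bi L, 3 mak L, 4 ne:s H.
  Heavy syllables in the domain: 4. The leftmost is syllable 4 (ne:s).
  → primary stress on syllable 4.
Suffixed `pit.bi.mak.ne:s.go.lo.bu` (7 syllables):
  The final syllable (7, bu) is extrametrical; the stress domain is syllables 1–6.
  Weights: 1 pit L, 2 bi L, 3 mak L, 4 ne:s H, 5 go L, 6 lo L.
  Heavy syllables in the domain: 4. The leftmost is syllable 4 (ne:s).
  → primary stress on syllable 4.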